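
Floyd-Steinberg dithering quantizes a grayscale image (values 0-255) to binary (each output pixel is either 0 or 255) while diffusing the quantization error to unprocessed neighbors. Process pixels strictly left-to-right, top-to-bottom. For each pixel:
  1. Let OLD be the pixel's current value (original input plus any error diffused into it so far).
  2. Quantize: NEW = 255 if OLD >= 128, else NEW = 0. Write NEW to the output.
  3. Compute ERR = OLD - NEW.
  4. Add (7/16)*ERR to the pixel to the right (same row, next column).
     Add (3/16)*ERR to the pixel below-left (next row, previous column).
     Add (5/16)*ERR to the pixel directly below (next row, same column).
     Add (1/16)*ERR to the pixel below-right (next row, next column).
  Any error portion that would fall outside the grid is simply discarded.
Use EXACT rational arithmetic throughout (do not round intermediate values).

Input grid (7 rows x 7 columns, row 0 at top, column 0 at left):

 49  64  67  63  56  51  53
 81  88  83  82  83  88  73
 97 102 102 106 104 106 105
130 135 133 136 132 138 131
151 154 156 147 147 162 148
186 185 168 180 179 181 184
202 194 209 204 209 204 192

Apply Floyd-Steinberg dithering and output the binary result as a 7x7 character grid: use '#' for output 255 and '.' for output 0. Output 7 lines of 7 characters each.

Answer: .......
.#.#.#.
.#.#.#.
#.#.#.#
#.#.##.
####.##
#.####.

Derivation:
(0,0): OLD=49 → NEW=0, ERR=49
(0,1): OLD=1367/16 → NEW=0, ERR=1367/16
(0,2): OLD=26721/256 → NEW=0, ERR=26721/256
(0,3): OLD=445095/4096 → NEW=0, ERR=445095/4096
(0,4): OLD=6785681/65536 → NEW=0, ERR=6785681/65536
(0,5): OLD=100977143/1048576 → NEW=0, ERR=100977143/1048576
(0,6): OLD=1596032449/16777216 → NEW=0, ERR=1596032449/16777216
(1,0): OLD=28757/256 → NEW=0, ERR=28757/256
(1,1): OLD=381907/2048 → NEW=255, ERR=-140333/2048
(1,2): OLD=7297743/65536 → NEW=0, ERR=7297743/65536
(1,3): OLD=49968163/262144 → NEW=255, ERR=-16878557/262144
(1,4): OLD=1879639561/16777216 → NEW=0, ERR=1879639561/16777216
(1,5): OLD=25691600089/134217728 → NEW=255, ERR=-8533920551/134217728
(1,6): OLD=173795234711/2147483648 → NEW=0, ERR=173795234711/2147483648
(2,0): OLD=3907777/32768 → NEW=0, ERR=3907777/32768
(2,1): OLD=168465371/1048576 → NEW=255, ERR=-98921509/1048576
(2,2): OLD=1328251729/16777216 → NEW=0, ERR=1328251729/16777216
(2,3): OLD=19928961545/134217728 → NEW=255, ERR=-14296559095/134217728
(2,4): OLD=82102192665/1073741824 → NEW=0, ERR=82102192665/1073741824
(2,5): OLD=4870828888179/34359738368 → NEW=255, ERR=-3890904395661/34359738368
(2,6): OLD=42206964804437/549755813888 → NEW=0, ERR=42206964804437/549755813888
(3,0): OLD=2509517873/16777216 → NEW=255, ERR=-1768672207/16777216
(3,1): OLD=10964948701/134217728 → NEW=0, ERR=10964948701/134217728
(3,2): OLD=179974202407/1073741824 → NEW=255, ERR=-93829962713/1073741824
(3,3): OLD=359776198721/4294967296 → NEW=0, ERR=359776198721/4294967296
(3,4): OLD=90518953072689/549755813888 → NEW=255, ERR=-49668779468751/549755813888
(3,5): OLD=361782123094179/4398046511104 → NEW=0, ERR=361782123094179/4398046511104
(3,6): OLD=12941023178466109/70368744177664 → NEW=255, ERR=-5003006586838211/70368744177664
(4,0): OLD=286417988671/2147483648 → NEW=255, ERR=-261190341569/2147483648
(4,1): OLD=3550893394995/34359738368 → NEW=0, ERR=3550893394995/34359738368
(4,2): OLD=107047022334173/549755813888 → NEW=255, ERR=-33140710207267/549755813888
(4,3): OLD=547125095339919/4398046511104 → NEW=0, ERR=547125095339919/4398046511104
(4,4): OLD=6820543539759421/35184372088832 → NEW=255, ERR=-2151471342892739/35184372088832
(4,5): OLD=159851132423026301/1125899906842624 → NEW=255, ERR=-127253343821842819/1125899906842624
(4,6): OLD=1467733269215486843/18014398509481984 → NEW=0, ERR=1467733269215486843/18014398509481984
(5,0): OLD=92012034242633/549755813888 → NEW=255, ERR=-48175698298807/549755813888
(5,1): OLD=703915967276483/4398046511104 → NEW=255, ERR=-417585893055037/4398046511104
(5,2): OLD=4834554501375365/35184372088832 → NEW=255, ERR=-4137460381276795/35184372088832
(5,3): OLD=42839176639276025/281474976710656 → NEW=255, ERR=-28936942421941255/281474976710656
(5,4): OLD=1828411523461572563/18014398509481984 → NEW=0, ERR=1828411523461572563/18014398509481984
(5,5): OLD=29044978861014393123/144115188075855872 → NEW=255, ERR=-7704394098328854237/144115188075855872
(5,6): OLD=412765257766441300397/2305843009213693952 → NEW=255, ERR=-175224709583050657363/2305843009213693952
(6,0): OLD=11034700712770737/70368744177664 → NEW=255, ERR=-6909329052533583/70368744177664
(6,1): OLD=105661155445422949/1125899906842624 → NEW=0, ERR=105661155445422949/1125899906842624
(6,2): OLD=3388498417910023567/18014398509481984 → NEW=255, ERR=-1205173202007882353/18014398509481984
(6,3): OLD=22234908800521908177/144115188075855872 → NEW=255, ERR=-14514464158821339183/144115188075855872
(6,4): OLD=51940937992169384867/288230376151711744 → NEW=255, ERR=-21557807926517109853/288230376151711744
(6,5): OLD=5411045356576159884575/36893488147419103232 → NEW=255, ERR=-3996794121015711439585/36893488147419103232
(6,6): OLD=69368935085945265777897/590295810358705651712 → NEW=0, ERR=69368935085945265777897/590295810358705651712
Row 0: .......
Row 1: .#.#.#.
Row 2: .#.#.#.
Row 3: #.#.#.#
Row 4: #.#.##.
Row 5: ####.##
Row 6: #.####.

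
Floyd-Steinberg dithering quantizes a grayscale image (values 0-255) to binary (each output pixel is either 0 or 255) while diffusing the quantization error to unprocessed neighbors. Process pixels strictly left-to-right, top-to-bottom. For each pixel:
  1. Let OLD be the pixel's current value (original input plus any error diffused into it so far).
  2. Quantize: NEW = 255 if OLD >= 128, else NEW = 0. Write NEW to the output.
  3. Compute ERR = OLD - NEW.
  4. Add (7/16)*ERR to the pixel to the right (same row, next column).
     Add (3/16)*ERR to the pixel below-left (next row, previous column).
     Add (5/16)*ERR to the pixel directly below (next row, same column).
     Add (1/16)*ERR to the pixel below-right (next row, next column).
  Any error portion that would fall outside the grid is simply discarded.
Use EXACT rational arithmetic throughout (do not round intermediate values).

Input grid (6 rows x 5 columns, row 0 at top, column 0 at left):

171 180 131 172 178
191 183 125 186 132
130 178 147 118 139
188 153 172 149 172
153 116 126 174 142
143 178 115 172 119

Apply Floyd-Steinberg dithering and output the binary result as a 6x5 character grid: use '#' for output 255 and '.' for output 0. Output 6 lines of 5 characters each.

(0,0): OLD=171 → NEW=255, ERR=-84
(0,1): OLD=573/4 → NEW=255, ERR=-447/4
(0,2): OLD=5255/64 → NEW=0, ERR=5255/64
(0,3): OLD=212913/1024 → NEW=255, ERR=-48207/1024
(0,4): OLD=2578903/16384 → NEW=255, ERR=-1599017/16384
(1,0): OLD=9203/64 → NEW=255, ERR=-7117/64
(1,1): OLD=56101/512 → NEW=0, ERR=56101/512
(1,2): OLD=2994761/16384 → NEW=255, ERR=-1183159/16384
(1,3): OLD=8292085/65536 → NEW=0, ERR=8292085/65536
(1,4): OLD=161391039/1048576 → NEW=255, ERR=-105995841/1048576
(2,0): OLD=948583/8192 → NEW=0, ERR=948583/8192
(2,1): OLD=63546525/262144 → NEW=255, ERR=-3300195/262144
(2,2): OLD=627037335/4194304 → NEW=255, ERR=-442510185/4194304
(2,3): OLD=5899903061/67108864 → NEW=0, ERR=5899903061/67108864
(2,4): OLD=165121860883/1073741824 → NEW=255, ERR=-108682304237/1073741824
(3,0): OLD=930401847/4194304 → NEW=255, ERR=-139145673/4194304
(3,1): OLD=4093882411/33554432 → NEW=0, ERR=4093882411/33554432
(3,2): OLD=223451991945/1073741824 → NEW=255, ERR=-50352173175/1073741824
(3,3): OLD=279999752625/2147483648 → NEW=255, ERR=-267608577615/2147483648
(3,4): OLD=3138588811573/34359738368 → NEW=0, ERR=3138588811573/34359738368
(4,0): OLD=88857069849/536870912 → NEW=255, ERR=-48045012711/536870912
(4,1): OLD=1788578021337/17179869184 → NEW=0, ERR=1788578021337/17179869184
(4,2): OLD=38799950501975/274877906944 → NEW=255, ERR=-31293915768745/274877906944
(4,3): OLD=437369168022233/4398046511104 → NEW=0, ERR=437369168022233/4398046511104
(4,4): OLD=14514580321835119/70368744177664 → NEW=255, ERR=-3429449443469201/70368744177664
(5,0): OLD=36986072723243/274877906944 → NEW=255, ERR=-33107793547477/274877906944
(5,1): OLD=287851586018433/2199023255552 → NEW=255, ERR=-272899344147327/2199023255552
(5,2): OLD=3538284978398153/70368744177664 → NEW=0, ERR=3538284978398153/70368744177664
(5,3): OLD=58778180375072679/281474976710656 → NEW=255, ERR=-12997938686144601/281474976710656
(5,4): OLD=404345422738115709/4503599627370496 → NEW=0, ERR=404345422738115709/4503599627370496
Row 0: ##.##
Row 1: #.#.#
Row 2: .##.#
Row 3: #.##.
Row 4: #.#.#
Row 5: ##.#.

Answer: ##.##
#.#.#
.##.#
#.##.
#.#.#
##.#.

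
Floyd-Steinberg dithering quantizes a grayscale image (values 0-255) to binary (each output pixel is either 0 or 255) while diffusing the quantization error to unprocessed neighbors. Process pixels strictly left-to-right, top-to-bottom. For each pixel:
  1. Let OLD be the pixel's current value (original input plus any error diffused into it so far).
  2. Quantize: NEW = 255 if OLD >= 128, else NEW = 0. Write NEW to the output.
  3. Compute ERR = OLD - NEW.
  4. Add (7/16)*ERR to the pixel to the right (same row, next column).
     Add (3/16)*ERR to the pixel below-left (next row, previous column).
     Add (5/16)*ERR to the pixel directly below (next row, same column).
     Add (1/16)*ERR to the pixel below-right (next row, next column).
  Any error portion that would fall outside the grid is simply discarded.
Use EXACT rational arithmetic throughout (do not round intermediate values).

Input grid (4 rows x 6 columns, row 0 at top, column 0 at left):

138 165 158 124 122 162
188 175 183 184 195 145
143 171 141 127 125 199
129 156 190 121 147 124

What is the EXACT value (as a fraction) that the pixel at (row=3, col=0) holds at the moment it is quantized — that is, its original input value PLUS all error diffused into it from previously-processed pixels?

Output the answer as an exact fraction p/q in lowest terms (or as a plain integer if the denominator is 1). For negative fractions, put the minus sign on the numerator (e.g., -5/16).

Answer: 2385067707/16777216

Derivation:
(0,0): OLD=138 → NEW=255, ERR=-117
(0,1): OLD=1821/16 → NEW=0, ERR=1821/16
(0,2): OLD=53195/256 → NEW=255, ERR=-12085/256
(0,3): OLD=423309/4096 → NEW=0, ERR=423309/4096
(0,4): OLD=10958555/65536 → NEW=255, ERR=-5753125/65536
(0,5): OLD=129597437/1048576 → NEW=0, ERR=129597437/1048576
(1,0): OLD=44231/256 → NEW=255, ERR=-21049/256
(1,1): OLD=324465/2048 → NEW=255, ERR=-197775/2048
(1,2): OLD=9993541/65536 → NEW=255, ERR=-6718139/65536
(1,3): OLD=39855649/262144 → NEW=255, ERR=-26991071/262144
(1,4): OLD=2552716547/16777216 → NEW=255, ERR=-1725473533/16777216
(1,5): OLD=35739821349/268435456 → NEW=255, ERR=-32711219931/268435456
(2,0): OLD=3250539/32768 → NEW=0, ERR=3250539/32768
(2,1): OLD=167627081/1048576 → NEW=255, ERR=-99759799/1048576
(2,2): OLD=704664091/16777216 → NEW=0, ERR=704664091/16777216
(2,3): OLD=11745272323/134217728 → NEW=0, ERR=11745272323/134217728
(2,4): OLD=437494325385/4294967296 → NEW=0, ERR=437494325385/4294967296
(2,5): OLD=13679017329231/68719476736 → NEW=255, ERR=-3844449238449/68719476736
(3,0): OLD=2385067707/16777216 → NEW=255, ERR=-1893122373/16777216
Target (3,0): original=129, with diffused error = 2385067707/16777216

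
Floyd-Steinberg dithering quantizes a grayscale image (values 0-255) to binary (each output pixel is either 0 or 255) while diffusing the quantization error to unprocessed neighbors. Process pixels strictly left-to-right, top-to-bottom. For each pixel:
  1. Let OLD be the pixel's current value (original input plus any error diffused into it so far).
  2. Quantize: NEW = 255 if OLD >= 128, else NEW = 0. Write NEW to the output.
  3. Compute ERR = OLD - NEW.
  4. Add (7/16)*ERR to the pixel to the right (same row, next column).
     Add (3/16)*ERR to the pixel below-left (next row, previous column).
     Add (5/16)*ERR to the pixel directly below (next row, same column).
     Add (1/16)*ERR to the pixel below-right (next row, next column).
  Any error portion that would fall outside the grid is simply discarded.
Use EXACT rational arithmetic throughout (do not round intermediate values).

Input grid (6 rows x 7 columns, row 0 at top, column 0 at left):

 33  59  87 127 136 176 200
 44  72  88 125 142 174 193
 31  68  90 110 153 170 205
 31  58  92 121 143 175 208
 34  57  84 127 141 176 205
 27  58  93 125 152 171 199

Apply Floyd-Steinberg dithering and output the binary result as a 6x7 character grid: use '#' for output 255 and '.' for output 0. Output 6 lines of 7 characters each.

Answer: ...#.##
.#.#.##
...##.#
..#.###
...#.#.
.#.#.##

Derivation:
(0,0): OLD=33 → NEW=0, ERR=33
(0,1): OLD=1175/16 → NEW=0, ERR=1175/16
(0,2): OLD=30497/256 → NEW=0, ERR=30497/256
(0,3): OLD=733671/4096 → NEW=255, ERR=-310809/4096
(0,4): OLD=6737233/65536 → NEW=0, ERR=6737233/65536
(0,5): OLD=231710007/1048576 → NEW=255, ERR=-35676873/1048576
(0,6): OLD=3105705089/16777216 → NEW=255, ERR=-1172484991/16777216
(1,0): OLD=17429/256 → NEW=0, ERR=17429/256
(1,1): OLD=305427/2048 → NEW=255, ERR=-216813/2048
(1,2): OLD=4539919/65536 → NEW=0, ERR=4539919/65536
(1,3): OLD=41501411/262144 → NEW=255, ERR=-25345309/262144
(1,4): OLD=2025076937/16777216 → NEW=0, ERR=2025076937/16777216
(1,5): OLD=28118217369/134217728 → NEW=255, ERR=-6107303271/134217728
(1,6): OLD=320247181783/2147483648 → NEW=255, ERR=-227361148457/2147483648
(2,0): OLD=1062529/32768 → NEW=0, ERR=1062529/32768
(2,1): OLD=69570075/1048576 → NEW=0, ERR=69570075/1048576
(2,2): OLD=1944981521/16777216 → NEW=0, ERR=1944981521/16777216
(2,3): OLD=21134861001/134217728 → NEW=255, ERR=-13090659639/134217728
(2,4): OLD=143317375065/1073741824 → NEW=255, ERR=-130486790055/1073741824
(2,5): OLD=3102882602675/34359738368 → NEW=0, ERR=3102882602675/34359738368
(2,6): OLD=114667758551829/549755813888 → NEW=255, ERR=-25519973989611/549755813888
(3,0): OLD=898808561/16777216 → NEW=0, ERR=898808561/16777216
(3,1): OLD=16902740893/134217728 → NEW=0, ERR=16902740893/134217728
(3,2): OLD=181659966695/1073741824 → NEW=255, ERR=-92144198425/1073741824
(3,3): OLD=160786710977/4294967296 → NEW=0, ERR=160786710977/4294967296
(3,4): OLD=72698689732337/549755813888 → NEW=255, ERR=-67489042809103/549755813888
(3,5): OLD=585877214479843/4398046511104 → NEW=255, ERR=-535624645851677/4398046511104
(3,6): OLD=10263696281550333/70368744177664 → NEW=255, ERR=-7680333483753987/70368744177664
(4,0): OLD=159675009151/2147483648 → NEW=0, ERR=159675009151/2147483648
(4,1): OLD=3990631727731/34359738368 → NEW=0, ERR=3990631727731/34359738368
(4,2): OLD=67556821444765/549755813888 → NEW=0, ERR=67556821444765/549755813888
(4,3): OLD=721630050469071/4398046511104 → NEW=255, ERR=-399871809862449/4398046511104
(4,4): OLD=1490550101067389/35184372088832 → NEW=0, ERR=1490550101067389/35184372088832
(4,5): OLD=144496515420283965/1125899906842624 → NEW=255, ERR=-142607960824585155/1125899906842624
(4,6): OLD=1943149380633362363/18014398509481984 → NEW=0, ERR=1943149380633362363/18014398509481984
(5,0): OLD=39589302890249/549755813888 → NEW=0, ERR=39589302890249/549755813888
(5,1): OLD=675048160207619/4398046511104 → NEW=255, ERR=-446453700123901/4398046511104
(5,2): OLD=2716287798504133/35184372088832 → NEW=0, ERR=2716287798504133/35184372088832
(5,3): OLD=41091586624181049/281474976710656 → NEW=255, ERR=-30684532437036231/281474976710656
(5,4): OLD=1587318615576486931/18014398509481984 → NEW=0, ERR=1587318615576486931/18014398509481984
(5,5): OLD=27791298779328947299/144115188075855872 → NEW=255, ERR=-8958074180014300061/144115188075855872
(5,6): OLD=455628395813212590701/2305843009213693952 → NEW=255, ERR=-132361571536279367059/2305843009213693952
Row 0: ...#.##
Row 1: .#.#.##
Row 2: ...##.#
Row 3: ..#.###
Row 4: ...#.#.
Row 5: .#.#.##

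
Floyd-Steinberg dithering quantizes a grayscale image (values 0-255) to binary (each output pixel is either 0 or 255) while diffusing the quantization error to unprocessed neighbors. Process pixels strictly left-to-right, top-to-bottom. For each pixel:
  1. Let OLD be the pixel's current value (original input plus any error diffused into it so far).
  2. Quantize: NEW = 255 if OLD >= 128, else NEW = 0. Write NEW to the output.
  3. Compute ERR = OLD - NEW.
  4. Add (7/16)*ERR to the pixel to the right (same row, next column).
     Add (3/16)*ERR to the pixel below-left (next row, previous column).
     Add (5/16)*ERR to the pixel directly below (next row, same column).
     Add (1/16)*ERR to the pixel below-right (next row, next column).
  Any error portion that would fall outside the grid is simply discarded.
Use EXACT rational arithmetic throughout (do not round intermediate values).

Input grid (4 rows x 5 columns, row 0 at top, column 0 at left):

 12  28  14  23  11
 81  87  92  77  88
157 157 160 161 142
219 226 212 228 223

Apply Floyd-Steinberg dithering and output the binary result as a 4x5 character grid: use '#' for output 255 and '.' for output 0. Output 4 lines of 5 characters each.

(0,0): OLD=12 → NEW=0, ERR=12
(0,1): OLD=133/4 → NEW=0, ERR=133/4
(0,2): OLD=1827/64 → NEW=0, ERR=1827/64
(0,3): OLD=36341/1024 → NEW=0, ERR=36341/1024
(0,4): OLD=434611/16384 → NEW=0, ERR=434611/16384
(1,0): OLD=5823/64 → NEW=0, ERR=5823/64
(1,1): OLD=73369/512 → NEW=255, ERR=-57191/512
(1,2): OLD=995885/16384 → NEW=0, ERR=995885/16384
(1,3): OLD=7958777/65536 → NEW=0, ERR=7958777/65536
(1,4): OLD=159004171/1048576 → NEW=255, ERR=-108382709/1048576
(2,0): OLD=1347491/8192 → NEW=255, ERR=-741469/8192
(2,1): OLD=26103825/262144 → NEW=0, ERR=26103825/262144
(2,2): OLD=999709747/4194304 → NEW=255, ERR=-69837773/4194304
(2,3): OLD=11816825385/67108864 → NEW=255, ERR=-5295934935/67108864
(2,4): OLD=88867115231/1073741824 → NEW=0, ERR=88867115231/1073741824
(3,0): OLD=878229011/4194304 → NEW=255, ERR=-191318509/4194304
(3,1): OLD=7663267127/33554432 → NEW=255, ERR=-893113033/33554432
(3,2): OLD=200337436781/1073741824 → NEW=255, ERR=-73466728339/1073741824
(3,3): OLD=403473894573/2147483648 → NEW=255, ERR=-144134435667/2147483648
(3,4): OLD=7372481840785/34359738368 → NEW=255, ERR=-1389251443055/34359738368
Row 0: .....
Row 1: .#..#
Row 2: #.##.
Row 3: #####

Answer: .....
.#..#
#.##.
#####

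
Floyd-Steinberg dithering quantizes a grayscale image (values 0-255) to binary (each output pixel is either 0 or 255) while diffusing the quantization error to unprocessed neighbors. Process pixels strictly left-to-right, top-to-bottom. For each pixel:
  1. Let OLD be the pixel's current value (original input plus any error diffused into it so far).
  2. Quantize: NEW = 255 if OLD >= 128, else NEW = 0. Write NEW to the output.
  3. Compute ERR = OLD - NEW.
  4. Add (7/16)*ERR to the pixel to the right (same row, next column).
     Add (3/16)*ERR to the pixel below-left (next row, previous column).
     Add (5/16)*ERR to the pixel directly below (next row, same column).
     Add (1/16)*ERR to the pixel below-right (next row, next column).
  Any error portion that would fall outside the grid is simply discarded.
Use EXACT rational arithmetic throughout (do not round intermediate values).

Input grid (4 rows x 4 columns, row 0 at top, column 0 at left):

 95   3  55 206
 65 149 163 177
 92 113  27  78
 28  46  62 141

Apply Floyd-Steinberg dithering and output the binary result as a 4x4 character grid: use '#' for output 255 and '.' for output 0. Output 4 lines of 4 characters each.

Answer: ...#
.###
.#..
...#

Derivation:
(0,0): OLD=95 → NEW=0, ERR=95
(0,1): OLD=713/16 → NEW=0, ERR=713/16
(0,2): OLD=19071/256 → NEW=0, ERR=19071/256
(0,3): OLD=977273/4096 → NEW=255, ERR=-67207/4096
(1,0): OLD=26379/256 → NEW=0, ERR=26379/256
(1,1): OLD=466765/2048 → NEW=255, ERR=-55475/2048
(1,2): OLD=11412305/65536 → NEW=255, ERR=-5299375/65536
(1,3): OLD=148007943/1048576 → NEW=255, ERR=-119378937/1048576
(2,0): OLD=3903391/32768 → NEW=0, ERR=3903391/32768
(2,1): OLD=155115461/1048576 → NEW=255, ERR=-112271419/1048576
(2,2): OLD=-142925639/2097152 → NEW=0, ERR=-142925639/2097152
(2,3): OLD=253396853/33554432 → NEW=0, ERR=253396853/33554432
(3,0): OLD=757490351/16777216 → NEW=0, ERR=757490351/16777216
(3,1): OLD=7237070769/268435456 → NEW=0, ERR=7237070769/268435456
(3,2): OLD=202815099983/4294967296 → NEW=0, ERR=202815099983/4294967296
(3,3): OLD=10978614196905/68719476736 → NEW=255, ERR=-6544852370775/68719476736
Row 0: ...#
Row 1: .###
Row 2: .#..
Row 3: ...#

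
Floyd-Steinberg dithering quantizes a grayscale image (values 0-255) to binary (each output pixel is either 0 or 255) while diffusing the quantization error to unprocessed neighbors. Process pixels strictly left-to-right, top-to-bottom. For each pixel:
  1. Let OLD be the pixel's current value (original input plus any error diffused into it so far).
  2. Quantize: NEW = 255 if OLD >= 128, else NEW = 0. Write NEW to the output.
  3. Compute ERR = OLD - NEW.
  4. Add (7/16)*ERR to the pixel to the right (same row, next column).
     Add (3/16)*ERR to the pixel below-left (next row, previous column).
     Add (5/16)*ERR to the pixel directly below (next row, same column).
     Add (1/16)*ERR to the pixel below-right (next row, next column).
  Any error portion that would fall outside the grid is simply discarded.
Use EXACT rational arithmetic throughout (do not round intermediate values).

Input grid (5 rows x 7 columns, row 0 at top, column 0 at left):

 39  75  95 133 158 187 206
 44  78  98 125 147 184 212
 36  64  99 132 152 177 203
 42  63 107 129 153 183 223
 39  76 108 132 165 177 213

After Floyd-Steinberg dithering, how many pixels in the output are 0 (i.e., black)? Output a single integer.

Answer: 17

Derivation:
(0,0): OLD=39 → NEW=0, ERR=39
(0,1): OLD=1473/16 → NEW=0, ERR=1473/16
(0,2): OLD=34631/256 → NEW=255, ERR=-30649/256
(0,3): OLD=330225/4096 → NEW=0, ERR=330225/4096
(0,4): OLD=12666263/65536 → NEW=255, ERR=-4045417/65536
(0,5): OLD=167765793/1048576 → NEW=255, ERR=-99621087/1048576
(0,6): OLD=2758758887/16777216 → NEW=255, ERR=-1519431193/16777216
(1,0): OLD=18803/256 → NEW=0, ERR=18803/256
(1,1): OLD=243493/2048 → NEW=0, ERR=243493/2048
(1,2): OLD=8747273/65536 → NEW=255, ERR=-7964407/65536
(1,3): OLD=20439189/262144 → NEW=0, ERR=20439189/262144
(1,4): OLD=2500589023/16777216 → NEW=255, ERR=-1777601057/16777216
(1,5): OLD=11692654607/134217728 → NEW=0, ERR=11692654607/134217728
(1,6): OLD=463586368769/2147483648 → NEW=255, ERR=-84021961471/2147483648
(2,0): OLD=2662247/32768 → NEW=0, ERR=2662247/32768
(2,1): OLD=124259549/1048576 → NEW=0, ERR=124259549/1048576
(2,2): OLD=2263547351/16777216 → NEW=255, ERR=-2014642729/16777216
(2,3): OLD=10249915103/134217728 → NEW=0, ERR=10249915103/134217728
(2,4): OLD=186302853263/1073741824 → NEW=255, ERR=-87501311857/1073741824
(2,5): OLD=5312468873989/34359738368 → NEW=255, ERR=-3449264409851/34359738368
(2,6): OLD=83727142012019/549755813888 → NEW=255, ERR=-56460590529421/549755813888
(3,0): OLD=1503381239/16777216 → NEW=0, ERR=1503381239/16777216
(3,1): OLD=16347504299/134217728 → NEW=0, ERR=16347504299/134217728
(3,2): OLD=155141269425/1073741824 → NEW=255, ERR=-118662895695/1073741824
(3,3): OLD=351029597191/4294967296 → NEW=0, ERR=351029597191/4294967296
(3,4): OLD=82046272107255/549755813888 → NEW=255, ERR=-58141460434185/549755813888
(3,5): OLD=356285601988821/4398046511104 → NEW=0, ERR=356285601988821/4398046511104
(3,6): OLD=15486299699903051/70368744177664 → NEW=255, ERR=-2457730065401269/70368744177664
(4,0): OLD=192929624729/2147483648 → NEW=0, ERR=192929624729/2147483648
(4,1): OLD=4750103257413/34359738368 → NEW=255, ERR=-4011630026427/34359738368
(4,2): OLD=24915825836843/549755813888 → NEW=0, ERR=24915825836843/549755813888
(4,3): OLD=662487109046601/4398046511104 → NEW=255, ERR=-459014751284919/4398046511104
(4,4): OLD=3750196113221387/35184372088832 → NEW=0, ERR=3750196113221387/35184372088832
(4,5): OLD=265474580123570059/1125899906842624 → NEW=255, ERR=-21629896121299061/1125899906842624
(4,6): OLD=3580248318547605821/18014398509481984 → NEW=255, ERR=-1013423301370300099/18014398509481984
Output grid:
  Row 0: ..#.###  (3 black, running=3)
  Row 1: ..#.#.#  (4 black, running=7)
  Row 2: ..#.###  (3 black, running=10)
  Row 3: ..#.#.#  (4 black, running=14)
  Row 4: .#.#.##  (3 black, running=17)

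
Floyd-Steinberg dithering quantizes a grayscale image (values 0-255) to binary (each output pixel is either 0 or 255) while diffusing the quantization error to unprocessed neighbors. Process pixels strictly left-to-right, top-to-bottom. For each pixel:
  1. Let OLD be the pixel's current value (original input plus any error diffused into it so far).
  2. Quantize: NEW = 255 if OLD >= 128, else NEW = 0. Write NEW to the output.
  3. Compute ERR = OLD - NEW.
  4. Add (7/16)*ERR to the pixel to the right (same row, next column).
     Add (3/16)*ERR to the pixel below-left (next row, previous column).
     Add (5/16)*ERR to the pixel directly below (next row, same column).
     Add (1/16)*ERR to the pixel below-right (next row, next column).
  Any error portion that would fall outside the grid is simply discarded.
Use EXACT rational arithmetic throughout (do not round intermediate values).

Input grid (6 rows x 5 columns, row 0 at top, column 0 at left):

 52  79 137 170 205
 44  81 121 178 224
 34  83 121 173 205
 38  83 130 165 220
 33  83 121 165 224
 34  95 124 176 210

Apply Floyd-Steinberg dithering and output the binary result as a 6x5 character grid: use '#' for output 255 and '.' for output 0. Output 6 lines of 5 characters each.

(0,0): OLD=52 → NEW=0, ERR=52
(0,1): OLD=407/4 → NEW=0, ERR=407/4
(0,2): OLD=11617/64 → NEW=255, ERR=-4703/64
(0,3): OLD=141159/1024 → NEW=255, ERR=-119961/1024
(0,4): OLD=2518993/16384 → NEW=255, ERR=-1658927/16384
(1,0): OLD=5077/64 → NEW=0, ERR=5077/64
(1,1): OLD=70131/512 → NEW=255, ERR=-60429/512
(1,2): OLD=504527/16384 → NEW=0, ERR=504527/16384
(1,3): OLD=8603923/65536 → NEW=255, ERR=-8107757/65536
(1,4): OLD=137270681/1048576 → NEW=255, ERR=-130116199/1048576
(2,0): OLD=300321/8192 → NEW=0, ERR=300321/8192
(2,1): OLD=19107099/262144 → NEW=0, ERR=19107099/262144
(2,2): OLD=553389905/4194304 → NEW=255, ERR=-516157615/4194304
(2,3): OLD=3970012451/67108864 → NEW=0, ERR=3970012451/67108864
(2,4): OLD=197967634229/1073741824 → NEW=255, ERR=-75836530891/1073741824
(3,0): OLD=264756209/4194304 → NEW=0, ERR=264756209/4194304
(3,1): OLD=3778594301/33554432 → NEW=0, ERR=3778594301/33554432
(3,2): OLD=167995602831/1073741824 → NEW=255, ERR=-105808562289/1073741824
(3,3): OLD=256496691663/2147483648 → NEW=0, ERR=256496691663/2147483648
(3,4): OLD=8723294372123/34359738368 → NEW=255, ERR=-38438911717/34359738368
(4,0): OLD=39642771359/536870912 → NEW=0, ERR=39642771359/536870912
(4,1): OLD=2335854932095/17179869184 → NEW=255, ERR=-2045011709825/17179869184
(4,2): OLD=18571020670353/274877906944 → NEW=0, ERR=18571020670353/274877906944
(4,3): OLD=991823175861759/4398046511104 → NEW=255, ERR=-129678684469761/4398046511104
(4,4): OLD=15355552225535353/70368744177664 → NEW=255, ERR=-2588477539768967/70368744177664
(5,0): OLD=9553657124061/274877906944 → NEW=0, ERR=9553657124061/274877906944
(5,1): OLD=198549621292087/2199023255552 → NEW=0, ERR=198549621292087/2199023255552
(5,2): OLD=12078541578623311/70368744177664 → NEW=255, ERR=-5865488186681009/70368744177664
(5,3): OLD=35928605053064337/281474976710656 → NEW=0, ERR=35928605053064337/281474976710656
(5,4): OLD=1137187170517810475/4503599627370496 → NEW=255, ERR=-11230734461666005/4503599627370496
Row 0: ..###
Row 1: .#.##
Row 2: ..#.#
Row 3: ..#.#
Row 4: .#.##
Row 5: ..#.#

Answer: ..###
.#.##
..#.#
..#.#
.#.##
..#.#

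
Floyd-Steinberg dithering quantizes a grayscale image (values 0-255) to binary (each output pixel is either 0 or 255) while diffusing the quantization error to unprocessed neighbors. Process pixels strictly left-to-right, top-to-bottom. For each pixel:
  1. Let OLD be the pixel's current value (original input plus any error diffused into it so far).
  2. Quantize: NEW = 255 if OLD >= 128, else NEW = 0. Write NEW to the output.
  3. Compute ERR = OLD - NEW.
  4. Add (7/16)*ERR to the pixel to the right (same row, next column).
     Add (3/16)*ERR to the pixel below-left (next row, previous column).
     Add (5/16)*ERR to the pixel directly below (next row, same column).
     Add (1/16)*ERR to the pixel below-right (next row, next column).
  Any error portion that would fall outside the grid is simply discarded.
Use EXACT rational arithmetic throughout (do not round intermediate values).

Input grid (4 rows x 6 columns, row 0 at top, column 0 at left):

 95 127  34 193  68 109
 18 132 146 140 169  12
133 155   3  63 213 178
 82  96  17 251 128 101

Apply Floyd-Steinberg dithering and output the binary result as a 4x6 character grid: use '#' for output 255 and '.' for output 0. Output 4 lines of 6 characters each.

Answer: .#.#..
..#.#.
##..##
...##.

Derivation:
(0,0): OLD=95 → NEW=0, ERR=95
(0,1): OLD=2697/16 → NEW=255, ERR=-1383/16
(0,2): OLD=-977/256 → NEW=0, ERR=-977/256
(0,3): OLD=783689/4096 → NEW=255, ERR=-260791/4096
(0,4): OLD=2630911/65536 → NEW=0, ERR=2630911/65536
(0,5): OLD=132711161/1048576 → NEW=0, ERR=132711161/1048576
(1,0): OLD=8059/256 → NEW=0, ERR=8059/256
(1,1): OLD=253917/2048 → NEW=0, ERR=253917/2048
(1,2): OLD=11908513/65536 → NEW=255, ERR=-4803167/65536
(1,3): OLD=24989453/262144 → NEW=0, ERR=24989453/262144
(1,4): OLD=4076898055/16777216 → NEW=255, ERR=-201292025/16777216
(1,5): OLD=13102587393/268435456 → NEW=0, ERR=13102587393/268435456
(2,0): OLD=5442255/32768 → NEW=255, ERR=-2913585/32768
(2,1): OLD=150019413/1048576 → NEW=255, ERR=-117367467/1048576
(2,2): OLD=-725615041/16777216 → NEW=0, ERR=-725615041/16777216
(2,3): OLD=8997633287/134217728 → NEW=0, ERR=8997633287/134217728
(2,4): OLD=1089588500117/4294967296 → NEW=255, ERR=-5628160363/4294967296
(2,5): OLD=13189345969507/68719476736 → NEW=255, ERR=-4334120598173/68719476736
(3,0): OLD=557455711/16777216 → NEW=0, ERR=557455711/16777216
(3,1): OLD=8306997875/134217728 → NEW=0, ERR=8306997875/134217728
(3,2): OLD=38800734793/1073741824 → NEW=0, ERR=38800734793/1073741824
(3,3): OLD=19571988629275/68719476736 → NEW=255, ERR=2048522061595/68719476736
(3,4): OLD=73115658202939/549755813888 → NEW=255, ERR=-67072074338501/549755813888
(3,5): OLD=244815646420117/8796093022208 → NEW=0, ERR=244815646420117/8796093022208
Row 0: .#.#..
Row 1: ..#.#.
Row 2: ##..##
Row 3: ...##.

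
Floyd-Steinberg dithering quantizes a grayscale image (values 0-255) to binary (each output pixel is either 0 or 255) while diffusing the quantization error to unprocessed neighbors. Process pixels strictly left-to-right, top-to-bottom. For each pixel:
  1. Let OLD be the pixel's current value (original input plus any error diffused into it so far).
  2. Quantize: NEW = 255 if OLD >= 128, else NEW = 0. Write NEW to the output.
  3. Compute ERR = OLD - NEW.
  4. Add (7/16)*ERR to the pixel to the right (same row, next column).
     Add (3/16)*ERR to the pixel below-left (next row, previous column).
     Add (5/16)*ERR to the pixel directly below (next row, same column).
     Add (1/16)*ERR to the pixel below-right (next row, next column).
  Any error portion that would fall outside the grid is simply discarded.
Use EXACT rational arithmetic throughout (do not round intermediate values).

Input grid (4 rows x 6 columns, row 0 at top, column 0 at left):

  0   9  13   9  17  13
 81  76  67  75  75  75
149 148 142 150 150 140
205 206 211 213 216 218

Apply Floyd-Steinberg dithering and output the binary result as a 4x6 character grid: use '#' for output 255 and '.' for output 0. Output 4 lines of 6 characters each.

(0,0): OLD=0 → NEW=0, ERR=0
(0,1): OLD=9 → NEW=0, ERR=9
(0,2): OLD=271/16 → NEW=0, ERR=271/16
(0,3): OLD=4201/256 → NEW=0, ERR=4201/256
(0,4): OLD=99039/4096 → NEW=0, ERR=99039/4096
(0,5): OLD=1545241/65536 → NEW=0, ERR=1545241/65536
(1,0): OLD=1323/16 → NEW=0, ERR=1323/16
(1,1): OLD=15125/128 → NEW=0, ERR=15125/128
(1,2): OLD=522769/4096 → NEW=0, ERR=522769/4096
(1,3): OLD=2319289/16384 → NEW=255, ERR=-1858631/16384
(1,4): OLD=40235831/1048576 → NEW=0, ERR=40235831/1048576
(1,5): OLD=1688915281/16777216 → NEW=0, ERR=1688915281/16777216
(2,0): OLD=403447/2048 → NEW=255, ERR=-118793/2048
(2,1): OLD=12363221/65536 → NEW=255, ERR=-4348459/65536
(2,2): OLD=145720527/1048576 → NEW=255, ERR=-121666353/1048576
(2,3): OLD=662346183/8388608 → NEW=0, ERR=662346183/8388608
(2,4): OLD=55920539141/268435456 → NEW=255, ERR=-12530502139/268435456
(2,5): OLD=658995501683/4294967296 → NEW=255, ERR=-436221158797/4294967296
(3,0): OLD=182905823/1048576 → NEW=255, ERR=-84481057/1048576
(3,1): OLD=1045520651/8388608 → NEW=0, ERR=1045520651/8388608
(3,2): OLD=16101183421/67108864 → NEW=255, ERR=-1011576899/67108864
(3,3): OLD=923741177371/4294967296 → NEW=255, ERR=-171475483109/4294967296
(3,4): OLD=5835548095699/34359738368 → NEW=255, ERR=-2926185188141/34359738368
(3,5): OLD=80310720484925/549755813888 → NEW=255, ERR=-59877012056515/549755813888
Row 0: ......
Row 1: ...#..
Row 2: ###.##
Row 3: #.####

Answer: ......
...#..
###.##
#.####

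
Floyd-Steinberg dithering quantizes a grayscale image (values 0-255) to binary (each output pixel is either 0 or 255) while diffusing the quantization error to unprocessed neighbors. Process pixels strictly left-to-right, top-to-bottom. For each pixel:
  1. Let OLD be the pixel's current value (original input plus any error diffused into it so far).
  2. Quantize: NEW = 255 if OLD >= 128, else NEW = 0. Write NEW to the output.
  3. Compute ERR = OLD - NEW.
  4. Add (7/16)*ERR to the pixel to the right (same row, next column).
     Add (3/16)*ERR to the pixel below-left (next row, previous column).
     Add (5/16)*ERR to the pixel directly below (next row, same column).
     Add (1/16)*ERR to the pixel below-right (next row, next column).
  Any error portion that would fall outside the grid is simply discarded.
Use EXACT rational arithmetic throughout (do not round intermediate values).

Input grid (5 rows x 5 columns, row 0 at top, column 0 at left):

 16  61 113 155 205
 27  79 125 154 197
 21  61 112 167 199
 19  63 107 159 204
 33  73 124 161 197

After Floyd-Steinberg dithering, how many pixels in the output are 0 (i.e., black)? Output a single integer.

(0,0): OLD=16 → NEW=0, ERR=16
(0,1): OLD=68 → NEW=0, ERR=68
(0,2): OLD=571/4 → NEW=255, ERR=-449/4
(0,3): OLD=6777/64 → NEW=0, ERR=6777/64
(0,4): OLD=257359/1024 → NEW=255, ERR=-3761/1024
(1,0): OLD=179/4 → NEW=0, ERR=179/4
(1,1): OLD=3193/32 → NEW=0, ERR=3193/32
(1,2): OLD=161465/1024 → NEW=255, ERR=-99655/1024
(1,3): OLD=560371/4096 → NEW=255, ERR=-484109/4096
(1,4): OLD=9880337/65536 → NEW=255, ERR=-6831343/65536
(2,0): OLD=27491/512 → NEW=0, ERR=27491/512
(2,1): OLD=1642037/16384 → NEW=0, ERR=1642037/16384
(2,2): OLD=28707495/262144 → NEW=0, ERR=28707495/262144
(2,3): OLD=638998557/4194304 → NEW=255, ERR=-430548963/4194304
(2,4): OLD=7659063819/67108864 → NEW=0, ERR=7659063819/67108864
(3,0): OLD=14305407/262144 → NEW=0, ERR=14305407/262144
(3,1): OLD=297969919/2097152 → NEW=255, ERR=-236803841/2097152
(3,2): OLD=5290708857/67108864 → NEW=0, ERR=5290708857/67108864
(3,3): OLD=1590955509/8388608 → NEW=255, ERR=-548139531/8388608
(3,4): OLD=219754054047/1073741824 → NEW=255, ERR=-54050111073/1073741824
(4,0): OLD=969101013/33554432 → NEW=0, ERR=969101013/33554432
(4,1): OLD=73596263537/1073741824 → NEW=0, ERR=73596263537/1073741824
(4,2): OLD=2737005185639/17179869184 → NEW=255, ERR=-1643861456281/17179869184
(4,3): OLD=25895380162465/274877906944 → NEW=0, ERR=25895380162465/274877906944
(4,4): OLD=960537245499495/4398046511104 → NEW=255, ERR=-160964614832025/4398046511104
Output grid:
  Row 0: ..#.#  (3 black, running=3)
  Row 1: ..###  (2 black, running=5)
  Row 2: ...#.  (4 black, running=9)
  Row 3: .#.##  (2 black, running=11)
  Row 4: ..#.#  (3 black, running=14)

Answer: 14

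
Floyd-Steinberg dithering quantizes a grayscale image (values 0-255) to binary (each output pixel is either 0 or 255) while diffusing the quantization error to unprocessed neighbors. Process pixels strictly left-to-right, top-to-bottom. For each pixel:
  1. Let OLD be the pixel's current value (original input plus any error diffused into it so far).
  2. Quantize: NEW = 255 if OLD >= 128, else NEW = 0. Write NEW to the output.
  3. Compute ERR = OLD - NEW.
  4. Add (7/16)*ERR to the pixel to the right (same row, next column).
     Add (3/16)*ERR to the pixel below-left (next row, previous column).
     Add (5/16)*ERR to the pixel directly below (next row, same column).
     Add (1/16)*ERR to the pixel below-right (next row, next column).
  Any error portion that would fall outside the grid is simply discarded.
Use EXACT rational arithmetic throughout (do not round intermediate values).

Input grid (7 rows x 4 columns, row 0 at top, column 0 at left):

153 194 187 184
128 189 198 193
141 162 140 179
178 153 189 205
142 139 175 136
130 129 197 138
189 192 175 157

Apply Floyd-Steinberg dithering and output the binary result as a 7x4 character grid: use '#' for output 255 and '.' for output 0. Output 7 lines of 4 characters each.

Answer: ####
.#.#
#.##
##.#
.##.
#.#.
####

Derivation:
(0,0): OLD=153 → NEW=255, ERR=-102
(0,1): OLD=1195/8 → NEW=255, ERR=-845/8
(0,2): OLD=18021/128 → NEW=255, ERR=-14619/128
(0,3): OLD=274499/2048 → NEW=255, ERR=-247741/2048
(1,0): OLD=9769/128 → NEW=0, ERR=9769/128
(1,1): OLD=165471/1024 → NEW=255, ERR=-95649/1024
(1,2): OLD=3019915/32768 → NEW=0, ERR=3019915/32768
(1,3): OLD=98765245/524288 → NEW=255, ERR=-34928195/524288
(2,0): OLD=2413957/16384 → NEW=255, ERR=-1763963/16384
(2,1): OLD=56495943/524288 → NEW=0, ERR=56495943/524288
(2,2): OLD=207214131/1048576 → NEW=255, ERR=-60172749/1048576
(2,3): OLD=2329267751/16777216 → NEW=255, ERR=-1948922329/16777216
(3,0): OLD=1380425973/8388608 → NEW=255, ERR=-758669067/8388608
(3,1): OLD=17397009323/134217728 → NEW=255, ERR=-16828511317/134217728
(3,2): OLD=217253096405/2147483648 → NEW=0, ERR=217253096405/2147483648
(3,3): OLD=7193973959763/34359738368 → NEW=255, ERR=-1567759324077/34359738368
(4,0): OLD=193763618705/2147483648 → NEW=0, ERR=193763618705/2147483648
(4,1): OLD=2621804033395/17179869184 → NEW=255, ERR=-1759062608525/17179869184
(4,2): OLD=79949261754067/549755813888 → NEW=255, ERR=-60238470787373/549755813888
(4,3): OLD=704795402262197/8796093022208 → NEW=0, ERR=704795402262197/8796093022208
(5,0): OLD=38207484825345/274877906944 → NEW=255, ERR=-31886381445375/274877906944
(5,1): OLD=275724716291943/8796093022208 → NEW=0, ERR=275724716291943/8796093022208
(5,2): OLD=814063334633599/4398046511104 → NEW=255, ERR=-307438525697921/4398046511104
(5,3): OLD=17677795511977387/140737488355328 → NEW=0, ERR=17677795511977387/140737488355328
(6,0): OLD=22324738416772821/140737488355328 → NEW=255, ERR=-13563321113835819/140737488355328
(6,1): OLD=313620367967039907/2251799813685248 → NEW=255, ERR=-260588584522698333/2251799813685248
(6,2): OLD=4612996472818780293/36028797018963968 → NEW=255, ERR=-4574346767017031547/36028797018963968
(6,3): OLD=78592952595331953315/576460752303423488 → NEW=255, ERR=-68404539242041036125/576460752303423488
Row 0: ####
Row 1: .#.#
Row 2: #.##
Row 3: ##.#
Row 4: .##.
Row 5: #.#.
Row 6: ####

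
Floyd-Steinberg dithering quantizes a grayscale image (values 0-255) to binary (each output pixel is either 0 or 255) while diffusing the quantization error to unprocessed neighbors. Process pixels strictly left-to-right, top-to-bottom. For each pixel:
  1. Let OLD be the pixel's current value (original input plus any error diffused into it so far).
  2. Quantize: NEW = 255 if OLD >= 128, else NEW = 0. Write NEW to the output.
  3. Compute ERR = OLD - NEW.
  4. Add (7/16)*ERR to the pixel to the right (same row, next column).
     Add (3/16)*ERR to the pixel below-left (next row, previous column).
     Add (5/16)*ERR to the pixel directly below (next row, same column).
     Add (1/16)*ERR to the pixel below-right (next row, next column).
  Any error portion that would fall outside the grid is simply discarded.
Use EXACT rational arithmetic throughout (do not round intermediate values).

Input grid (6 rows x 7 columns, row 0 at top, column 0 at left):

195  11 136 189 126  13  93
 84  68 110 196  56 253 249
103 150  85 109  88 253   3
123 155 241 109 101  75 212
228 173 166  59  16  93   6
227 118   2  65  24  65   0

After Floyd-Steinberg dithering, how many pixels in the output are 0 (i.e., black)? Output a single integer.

(0,0): OLD=195 → NEW=255, ERR=-60
(0,1): OLD=-61/4 → NEW=0, ERR=-61/4
(0,2): OLD=8277/64 → NEW=255, ERR=-8043/64
(0,3): OLD=137235/1024 → NEW=255, ERR=-123885/1024
(0,4): OLD=1197189/16384 → NEW=0, ERR=1197189/16384
(0,5): OLD=11788195/262144 → NEW=0, ERR=11788195/262144
(0,6): OLD=472587637/4194304 → NEW=0, ERR=472587637/4194304
(1,0): OLD=3993/64 → NEW=0, ERR=3993/64
(1,1): OLD=32367/512 → NEW=0, ERR=32367/512
(1,2): OLD=1224667/16384 → NEW=0, ERR=1224667/16384
(1,3): OLD=12893663/65536 → NEW=255, ERR=-3818017/65536
(1,4): OLD=227401693/4194304 → NEW=0, ERR=227401693/4194304
(1,5): OLD=10618826669/33554432 → NEW=255, ERR=2062446509/33554432
(1,6): OLD=168530377091/536870912 → NEW=255, ERR=31628294531/536870912
(2,0): OLD=1100597/8192 → NEW=255, ERR=-988363/8192
(2,1): OLD=35359447/262144 → NEW=255, ERR=-31487273/262144
(2,2): OLD=204833989/4194304 → NEW=0, ERR=204833989/4194304
(2,3): OLD=4261329245/33554432 → NEW=0, ERR=4261329245/33554432
(2,4): OLD=45201263757/268435456 → NEW=255, ERR=-23249777523/268435456
(2,5): OLD=2136744587471/8589934592 → NEW=255, ERR=-53688733489/8589934592
(2,6): OLD=3094745594777/137438953472 → NEW=0, ERR=3094745594777/137438953472
(3,0): OLD=263299493/4194304 → NEW=0, ERR=263299493/4194304
(3,1): OLD=4917224321/33554432 → NEW=255, ERR=-3639155839/33554432
(3,2): OLD=60429387635/268435456 → NEW=255, ERR=-8021653645/268435456
(3,3): OLD=131453268069/1073741824 → NEW=0, ERR=131453268069/1073741824
(3,4): OLD=18452586995109/137438953472 → NEW=255, ERR=-16594346140251/137438953472
(3,5): OLD=20925786599039/1099511627776 → NEW=0, ERR=20925786599039/1099511627776
(3,6): OLD=3992941613513953/17592186044416 → NEW=255, ERR=-493065827812127/17592186044416
(4,0): OLD=122021080139/536870912 → NEW=255, ERR=-14881002421/536870912
(4,1): OLD=1076331613583/8589934592 → NEW=0, ERR=1076331613583/8589934592
(4,2): OLD=31288977527105/137438953472 → NEW=255, ERR=-3757955608255/137438953472
(4,3): OLD=66838324648475/1099511627776 → NEW=0, ERR=66838324648475/1099511627776
(4,4): OLD=141477454969857/8796093022208 → NEW=0, ERR=141477454969857/8796093022208
(4,5): OLD=26228646342203617/281474976710656 → NEW=0, ERR=26228646342203617/281474976710656
(4,6): OLD=176533857304032119/4503599627370496 → NEW=0, ERR=176533857304032119/4503599627370496
(5,0): OLD=33237157085213/137438953472 → NEW=255, ERR=-1809776050147/137438953472
(5,1): OLD=158919718723103/1099511627776 → NEW=255, ERR=-121455746359777/1099511627776
(5,2): OLD=-313519328137879/8796093022208 → NEW=0, ERR=-313519328137879/8796093022208
(5,3): OLD=4905378819025709/70368744177664 → NEW=0, ERR=4905378819025709/70368744177664
(5,4): OLD=363869940921409327/4503599627370496 → NEW=0, ERR=363869940921409327/4503599627370496
(5,5): OLD=4965581467574066815/36028797018963968 → NEW=255, ERR=-4221761772261745025/36028797018963968
(5,6): OLD=-19133711381868867439/576460752303423488 → NEW=0, ERR=-19133711381868867439/576460752303423488
Output grid:
  Row 0: #.##...  (4 black, running=4)
  Row 1: ...#.##  (4 black, running=8)
  Row 2: ##..##.  (3 black, running=11)
  Row 3: .##.#.#  (3 black, running=14)
  Row 4: #.#....  (5 black, running=19)
  Row 5: ##...#.  (4 black, running=23)

Answer: 23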